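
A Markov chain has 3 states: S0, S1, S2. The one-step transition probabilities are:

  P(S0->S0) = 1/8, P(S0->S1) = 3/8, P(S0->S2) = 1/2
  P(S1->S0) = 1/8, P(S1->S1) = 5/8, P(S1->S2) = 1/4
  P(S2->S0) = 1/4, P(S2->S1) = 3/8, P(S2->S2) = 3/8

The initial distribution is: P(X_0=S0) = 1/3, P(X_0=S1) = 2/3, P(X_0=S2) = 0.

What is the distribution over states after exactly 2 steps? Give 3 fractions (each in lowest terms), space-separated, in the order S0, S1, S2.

Answer: 1/6 49/96 31/96

Derivation:
Propagating the distribution step by step (d_{t+1} = d_t * P):
d_0 = (S0=1/3, S1=2/3, S2=0)
  d_1[S0] = 1/3*1/8 + 2/3*1/8 + 0*1/4 = 1/8
  d_1[S1] = 1/3*3/8 + 2/3*5/8 + 0*3/8 = 13/24
  d_1[S2] = 1/3*1/2 + 2/3*1/4 + 0*3/8 = 1/3
d_1 = (S0=1/8, S1=13/24, S2=1/3)
  d_2[S0] = 1/8*1/8 + 13/24*1/8 + 1/3*1/4 = 1/6
  d_2[S1] = 1/8*3/8 + 13/24*5/8 + 1/3*3/8 = 49/96
  d_2[S2] = 1/8*1/2 + 13/24*1/4 + 1/3*3/8 = 31/96
d_2 = (S0=1/6, S1=49/96, S2=31/96)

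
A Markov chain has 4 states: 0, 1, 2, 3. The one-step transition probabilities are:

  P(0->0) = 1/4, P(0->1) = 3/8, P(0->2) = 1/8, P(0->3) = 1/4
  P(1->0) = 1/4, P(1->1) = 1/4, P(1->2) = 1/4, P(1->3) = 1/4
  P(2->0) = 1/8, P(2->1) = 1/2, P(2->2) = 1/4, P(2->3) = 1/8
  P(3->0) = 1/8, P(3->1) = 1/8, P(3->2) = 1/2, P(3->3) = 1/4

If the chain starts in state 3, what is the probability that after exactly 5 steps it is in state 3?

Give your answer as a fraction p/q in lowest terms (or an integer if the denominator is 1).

Computing P^5 by repeated multiplication:
P^1 =
  0: [1/4, 3/8, 1/8, 1/4]
  1: [1/4, 1/4, 1/4, 1/4]
  2: [1/8, 1/2, 1/4, 1/8]
  3: [1/8, 1/8, 1/2, 1/4]
P^2 =
  0: [13/64, 9/32, 9/32, 15/64]
  1: [3/16, 5/16, 9/32, 7/32]
  2: [13/64, 5/16, 17/64, 7/32]
  3: [5/32, 23/64, 19/64, 3/16]
P^3 =
  0: [95/512, 81/256, 145/512, 55/256]
  1: [3/16, 81/256, 9/32, 55/256]
  2: [97/512, 161/512, 143/512, 111/512]
  3: [97/512, 41/128, 71/256, 109/512]
P^4 =
  0: [769/4096, 1299/4096, 1149/4096, 879/4096]
  1: [385/2048, 649/2048, 287/1024, 55/256]
  2: [385/2048, 81/256, 1149/4096, 881/4096]
  3: [773/4096, 81/256, 1145/4096, 441/2048]
P^5 =
  0: [1541/8192, 2595/8192, 9181/32768, 7043/32768]
  1: [1541/8192, 5189/16384, 4591/16384, 1761/8192]
  2: [3081/16384, 10379/32768, 287/1024, 7043/32768]
  3: [6165/32768, 10373/32768, 9183/32768, 7047/32768]

(P^5)[3 -> 3] = 7047/32768

Answer: 7047/32768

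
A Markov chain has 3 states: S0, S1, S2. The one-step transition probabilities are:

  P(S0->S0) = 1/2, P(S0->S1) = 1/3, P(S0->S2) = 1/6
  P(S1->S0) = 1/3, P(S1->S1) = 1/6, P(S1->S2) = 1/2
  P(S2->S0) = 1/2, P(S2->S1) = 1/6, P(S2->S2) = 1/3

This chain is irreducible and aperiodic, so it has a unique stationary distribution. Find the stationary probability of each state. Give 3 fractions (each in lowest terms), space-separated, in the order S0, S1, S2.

The stationary distribution satisfies pi = pi * P, i.e.:
  pi_S0 = 1/2*pi_S0 + 1/3*pi_S1 + 1/2*pi_S2
  pi_S1 = 1/3*pi_S0 + 1/6*pi_S1 + 1/6*pi_S2
  pi_S2 = 1/6*pi_S0 + 1/2*pi_S1 + 1/3*pi_S2
with normalization: pi_S0 + pi_S1 + pi_S2 = 1.

Using the first 2 balance equations plus normalization, the linear system A*pi = b is:
  [-1/2, 1/3, 1/2] . pi = 0
  [1/3, -5/6, 1/6] . pi = 0
  [1, 1, 1] . pi = 1

Solving yields:
  pi_S0 = 17/37
  pi_S1 = 9/37
  pi_S2 = 11/37

Verification (pi * P):
  17/37*1/2 + 9/37*1/3 + 11/37*1/2 = 17/37 = pi_S0  (ok)
  17/37*1/3 + 9/37*1/6 + 11/37*1/6 = 9/37 = pi_S1  (ok)
  17/37*1/6 + 9/37*1/2 + 11/37*1/3 = 11/37 = pi_S2  (ok)

Answer: 17/37 9/37 11/37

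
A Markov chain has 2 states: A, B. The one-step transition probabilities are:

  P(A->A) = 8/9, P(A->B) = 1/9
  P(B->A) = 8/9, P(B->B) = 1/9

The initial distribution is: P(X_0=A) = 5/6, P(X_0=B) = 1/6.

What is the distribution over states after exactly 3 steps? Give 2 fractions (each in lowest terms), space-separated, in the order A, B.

Propagating the distribution step by step (d_{t+1} = d_t * P):
d_0 = (A=5/6, B=1/6)
  d_1[A] = 5/6*8/9 + 1/6*8/9 = 8/9
  d_1[B] = 5/6*1/9 + 1/6*1/9 = 1/9
d_1 = (A=8/9, B=1/9)
  d_2[A] = 8/9*8/9 + 1/9*8/9 = 8/9
  d_2[B] = 8/9*1/9 + 1/9*1/9 = 1/9
d_2 = (A=8/9, B=1/9)
  d_3[A] = 8/9*8/9 + 1/9*8/9 = 8/9
  d_3[B] = 8/9*1/9 + 1/9*1/9 = 1/9
d_3 = (A=8/9, B=1/9)

Answer: 8/9 1/9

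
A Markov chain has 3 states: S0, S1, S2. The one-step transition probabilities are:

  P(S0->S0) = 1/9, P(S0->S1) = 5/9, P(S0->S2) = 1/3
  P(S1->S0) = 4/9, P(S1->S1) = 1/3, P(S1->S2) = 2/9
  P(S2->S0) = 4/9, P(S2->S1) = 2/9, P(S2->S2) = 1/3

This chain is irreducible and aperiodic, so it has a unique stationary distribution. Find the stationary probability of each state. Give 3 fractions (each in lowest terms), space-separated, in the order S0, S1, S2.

Answer: 1/3 3/8 7/24

Derivation:
The stationary distribution satisfies pi = pi * P, i.e.:
  pi_S0 = 1/9*pi_S0 + 4/9*pi_S1 + 4/9*pi_S2
  pi_S1 = 5/9*pi_S0 + 1/3*pi_S1 + 2/9*pi_S2
  pi_S2 = 1/3*pi_S0 + 2/9*pi_S1 + 1/3*pi_S2
with normalization: pi_S0 + pi_S1 + pi_S2 = 1.

Using the first 2 balance equations plus normalization, the linear system A*pi = b is:
  [-8/9, 4/9, 4/9] . pi = 0
  [5/9, -2/3, 2/9] . pi = 0
  [1, 1, 1] . pi = 1

Solving yields:
  pi_S0 = 1/3
  pi_S1 = 3/8
  pi_S2 = 7/24

Verification (pi * P):
  1/3*1/9 + 3/8*4/9 + 7/24*4/9 = 1/3 = pi_S0  (ok)
  1/3*5/9 + 3/8*1/3 + 7/24*2/9 = 3/8 = pi_S1  (ok)
  1/3*1/3 + 3/8*2/9 + 7/24*1/3 = 7/24 = pi_S2  (ok)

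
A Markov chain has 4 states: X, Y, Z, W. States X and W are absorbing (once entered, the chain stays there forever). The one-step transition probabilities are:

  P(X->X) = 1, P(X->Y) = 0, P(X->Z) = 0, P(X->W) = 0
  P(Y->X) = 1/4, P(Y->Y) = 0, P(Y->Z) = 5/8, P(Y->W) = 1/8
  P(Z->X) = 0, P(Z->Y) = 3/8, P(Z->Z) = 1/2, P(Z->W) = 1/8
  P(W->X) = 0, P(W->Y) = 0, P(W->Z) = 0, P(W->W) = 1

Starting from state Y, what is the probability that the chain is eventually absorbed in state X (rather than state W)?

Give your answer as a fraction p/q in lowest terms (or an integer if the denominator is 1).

Let a_i = P(absorbed in X | start in state i).
Boundary conditions: a_X = 1, a_W = 0.
For each transient state i, a_i = sum_j P(i->j) * a_j:
  a_Y = 1/4*a_X + 0*a_Y + 5/8*a_Z + 1/8*a_W
  a_Z = 0*a_X + 3/8*a_Y + 1/2*a_Z + 1/8*a_W

Substituting a_X = 1 and a_W = 0, rearrange to (I - Q) a = r where r[i] = P(i -> X):
  [1, -5/8] . (a_Y, a_Z) = 1/4
  [-3/8, 1/2] . (a_Y, a_Z) = 0

Solving yields:
  a_Y = 8/17
  a_Z = 6/17

Starting state is Y, so the absorption probability is a_Y = 8/17.

Answer: 8/17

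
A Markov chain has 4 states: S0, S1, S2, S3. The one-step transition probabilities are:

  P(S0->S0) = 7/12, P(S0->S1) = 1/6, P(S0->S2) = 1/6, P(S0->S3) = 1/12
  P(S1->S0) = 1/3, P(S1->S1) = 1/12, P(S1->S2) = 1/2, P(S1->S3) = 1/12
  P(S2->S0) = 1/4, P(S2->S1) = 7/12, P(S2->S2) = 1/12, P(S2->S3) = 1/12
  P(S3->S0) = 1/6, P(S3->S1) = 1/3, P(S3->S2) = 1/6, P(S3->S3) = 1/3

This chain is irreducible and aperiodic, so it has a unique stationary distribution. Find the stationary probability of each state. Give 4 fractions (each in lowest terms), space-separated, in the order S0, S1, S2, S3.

The stationary distribution satisfies pi = pi * P, i.e.:
  pi_S0 = 7/12*pi_S0 + 1/3*pi_S1 + 1/4*pi_S2 + 1/6*pi_S3
  pi_S1 = 1/6*pi_S0 + 1/12*pi_S1 + 7/12*pi_S2 + 1/3*pi_S3
  pi_S2 = 1/6*pi_S0 + 1/2*pi_S1 + 1/12*pi_S2 + 1/6*pi_S3
  pi_S3 = 1/12*pi_S0 + 1/12*pi_S1 + 1/12*pi_S2 + 1/3*pi_S3
with normalization: pi_S0 + pi_S1 + pi_S2 + pi_S3 = 1.

Using the first 3 balance equations plus normalization, the linear system A*pi = b is:
  [-5/12, 1/3, 1/4, 1/6] . pi = 0
  [1/6, -11/12, 7/12, 1/3] . pi = 0
  [1/6, 1/2, -11/12, 1/6] . pi = 0
  [1, 1, 1, 1] . pi = 1

Solving yields:
  pi_S0 = 176/447
  pi_S1 = 350/1341
  pi_S2 = 314/1341
  pi_S3 = 1/9

Verification (pi * P):
  176/447*7/12 + 350/1341*1/3 + 314/1341*1/4 + 1/9*1/6 = 176/447 = pi_S0  (ok)
  176/447*1/6 + 350/1341*1/12 + 314/1341*7/12 + 1/9*1/3 = 350/1341 = pi_S1  (ok)
  176/447*1/6 + 350/1341*1/2 + 314/1341*1/12 + 1/9*1/6 = 314/1341 = pi_S2  (ok)
  176/447*1/12 + 350/1341*1/12 + 314/1341*1/12 + 1/9*1/3 = 1/9 = pi_S3  (ok)

Answer: 176/447 350/1341 314/1341 1/9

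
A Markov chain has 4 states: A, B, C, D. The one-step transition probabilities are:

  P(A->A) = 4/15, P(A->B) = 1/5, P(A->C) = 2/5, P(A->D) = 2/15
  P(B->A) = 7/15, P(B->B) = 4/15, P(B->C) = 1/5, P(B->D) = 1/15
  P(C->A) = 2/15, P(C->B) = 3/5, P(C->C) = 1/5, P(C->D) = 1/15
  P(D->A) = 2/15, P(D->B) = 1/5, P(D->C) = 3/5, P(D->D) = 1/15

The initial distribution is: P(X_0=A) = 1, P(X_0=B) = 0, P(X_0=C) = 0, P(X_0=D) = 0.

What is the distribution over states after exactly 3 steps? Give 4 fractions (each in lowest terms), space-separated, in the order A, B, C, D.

Answer: 976/3375 391/1125 316/1125 278/3375

Derivation:
Propagating the distribution step by step (d_{t+1} = d_t * P):
d_0 = (A=1, B=0, C=0, D=0)
  d_1[A] = 1*4/15 + 0*7/15 + 0*2/15 + 0*2/15 = 4/15
  d_1[B] = 1*1/5 + 0*4/15 + 0*3/5 + 0*1/5 = 1/5
  d_1[C] = 1*2/5 + 0*1/5 + 0*1/5 + 0*3/5 = 2/5
  d_1[D] = 1*2/15 + 0*1/15 + 0*1/15 + 0*1/15 = 2/15
d_1 = (A=4/15, B=1/5, C=2/5, D=2/15)
  d_2[A] = 4/15*4/15 + 1/5*7/15 + 2/5*2/15 + 2/15*2/15 = 53/225
  d_2[B] = 4/15*1/5 + 1/5*4/15 + 2/5*3/5 + 2/15*1/5 = 28/75
  d_2[C] = 4/15*2/5 + 1/5*1/5 + 2/5*1/5 + 2/15*3/5 = 23/75
  d_2[D] = 4/15*2/15 + 1/5*1/15 + 2/5*1/15 + 2/15*1/15 = 19/225
d_2 = (A=53/225, B=28/75, C=23/75, D=19/225)
  d_3[A] = 53/225*4/15 + 28/75*7/15 + 23/75*2/15 + 19/225*2/15 = 976/3375
  d_3[B] = 53/225*1/5 + 28/75*4/15 + 23/75*3/5 + 19/225*1/5 = 391/1125
  d_3[C] = 53/225*2/5 + 28/75*1/5 + 23/75*1/5 + 19/225*3/5 = 316/1125
  d_3[D] = 53/225*2/15 + 28/75*1/15 + 23/75*1/15 + 19/225*1/15 = 278/3375
d_3 = (A=976/3375, B=391/1125, C=316/1125, D=278/3375)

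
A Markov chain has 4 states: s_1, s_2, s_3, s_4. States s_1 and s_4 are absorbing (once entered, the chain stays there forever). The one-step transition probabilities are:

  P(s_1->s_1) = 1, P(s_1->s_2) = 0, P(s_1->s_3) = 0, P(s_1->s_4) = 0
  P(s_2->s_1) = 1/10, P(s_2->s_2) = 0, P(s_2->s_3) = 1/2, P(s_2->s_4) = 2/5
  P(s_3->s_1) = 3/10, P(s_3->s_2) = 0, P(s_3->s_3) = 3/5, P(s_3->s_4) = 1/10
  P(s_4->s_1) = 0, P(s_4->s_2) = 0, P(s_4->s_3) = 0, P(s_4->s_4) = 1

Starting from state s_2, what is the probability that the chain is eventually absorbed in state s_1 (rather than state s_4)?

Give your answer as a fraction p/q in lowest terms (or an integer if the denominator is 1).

Answer: 19/40

Derivation:
Let a_i = P(absorbed in s_1 | start in state i).
Boundary conditions: a_s_1 = 1, a_s_4 = 0.
For each transient state i, a_i = sum_j P(i->j) * a_j:
  a_s_2 = 1/10*a_s_1 + 0*a_s_2 + 1/2*a_s_3 + 2/5*a_s_4
  a_s_3 = 3/10*a_s_1 + 0*a_s_2 + 3/5*a_s_3 + 1/10*a_s_4

Substituting a_s_1 = 1 and a_s_4 = 0, rearrange to (I - Q) a = r where r[i] = P(i -> s_1):
  [1, -1/2] . (a_s_2, a_s_3) = 1/10
  [0, 2/5] . (a_s_2, a_s_3) = 3/10

Solving yields:
  a_s_2 = 19/40
  a_s_3 = 3/4

Starting state is s_2, so the absorption probability is a_s_2 = 19/40.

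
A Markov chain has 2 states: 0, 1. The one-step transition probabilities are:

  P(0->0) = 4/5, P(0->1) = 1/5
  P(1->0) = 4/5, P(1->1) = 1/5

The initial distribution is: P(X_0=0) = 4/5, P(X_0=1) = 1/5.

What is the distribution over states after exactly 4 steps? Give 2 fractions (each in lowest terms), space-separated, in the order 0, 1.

Propagating the distribution step by step (d_{t+1} = d_t * P):
d_0 = (0=4/5, 1=1/5)
  d_1[0] = 4/5*4/5 + 1/5*4/5 = 4/5
  d_1[1] = 4/5*1/5 + 1/5*1/5 = 1/5
d_1 = (0=4/5, 1=1/5)
  d_2[0] = 4/5*4/5 + 1/5*4/5 = 4/5
  d_2[1] = 4/5*1/5 + 1/5*1/5 = 1/5
d_2 = (0=4/5, 1=1/5)
  d_3[0] = 4/5*4/5 + 1/5*4/5 = 4/5
  d_3[1] = 4/5*1/5 + 1/5*1/5 = 1/5
d_3 = (0=4/5, 1=1/5)
  d_4[0] = 4/5*4/5 + 1/5*4/5 = 4/5
  d_4[1] = 4/5*1/5 + 1/5*1/5 = 1/5
d_4 = (0=4/5, 1=1/5)

Answer: 4/5 1/5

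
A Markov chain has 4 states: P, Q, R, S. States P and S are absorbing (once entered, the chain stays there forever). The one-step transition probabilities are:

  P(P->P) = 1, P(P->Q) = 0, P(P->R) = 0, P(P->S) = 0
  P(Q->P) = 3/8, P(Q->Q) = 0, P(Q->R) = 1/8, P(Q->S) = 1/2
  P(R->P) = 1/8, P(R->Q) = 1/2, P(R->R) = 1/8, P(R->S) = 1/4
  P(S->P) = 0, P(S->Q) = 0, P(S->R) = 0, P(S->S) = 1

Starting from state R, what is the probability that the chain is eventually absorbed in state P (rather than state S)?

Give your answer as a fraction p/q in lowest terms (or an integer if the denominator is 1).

Let a_i = P(absorbed in P | start in state i).
Boundary conditions: a_P = 1, a_S = 0.
For each transient state i, a_i = sum_j P(i->j) * a_j:
  a_Q = 3/8*a_P + 0*a_Q + 1/8*a_R + 1/2*a_S
  a_R = 1/8*a_P + 1/2*a_Q + 1/8*a_R + 1/4*a_S

Substituting a_P = 1 and a_S = 0, rearrange to (I - Q) a = r where r[i] = P(i -> P):
  [1, -1/8] . (a_Q, a_R) = 3/8
  [-1/2, 7/8] . (a_Q, a_R) = 1/8

Solving yields:
  a_Q = 11/26
  a_R = 5/13

Starting state is R, so the absorption probability is a_R = 5/13.

Answer: 5/13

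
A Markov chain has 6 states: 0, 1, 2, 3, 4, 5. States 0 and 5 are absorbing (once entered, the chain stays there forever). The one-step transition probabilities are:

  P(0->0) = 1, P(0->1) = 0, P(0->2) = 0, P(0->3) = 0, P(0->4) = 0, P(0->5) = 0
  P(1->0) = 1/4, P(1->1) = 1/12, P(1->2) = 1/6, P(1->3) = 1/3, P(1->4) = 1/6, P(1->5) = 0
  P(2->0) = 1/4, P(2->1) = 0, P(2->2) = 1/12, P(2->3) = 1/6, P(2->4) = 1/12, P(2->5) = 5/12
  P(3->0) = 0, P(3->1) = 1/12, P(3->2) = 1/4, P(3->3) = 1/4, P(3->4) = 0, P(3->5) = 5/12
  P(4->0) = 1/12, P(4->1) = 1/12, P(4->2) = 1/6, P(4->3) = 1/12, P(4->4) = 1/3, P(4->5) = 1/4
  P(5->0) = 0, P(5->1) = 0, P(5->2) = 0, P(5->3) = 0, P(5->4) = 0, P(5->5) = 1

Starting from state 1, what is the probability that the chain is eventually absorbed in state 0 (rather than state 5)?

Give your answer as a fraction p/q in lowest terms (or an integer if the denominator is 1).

Answer: 1077/2443

Derivation:
Let a_i = P(absorbed in 0 | start in state i).
Boundary conditions: a_0 = 1, a_5 = 0.
For each transient state i, a_i = sum_j P(i->j) * a_j:
  a_1 = 1/4*a_0 + 1/12*a_1 + 1/6*a_2 + 1/3*a_3 + 1/6*a_4 + 0*a_5
  a_2 = 1/4*a_0 + 0*a_1 + 1/12*a_2 + 1/6*a_3 + 1/12*a_4 + 5/12*a_5
  a_3 = 0*a_0 + 1/12*a_1 + 1/4*a_2 + 1/4*a_3 + 0*a_4 + 5/12*a_5
  a_4 = 1/12*a_0 + 1/12*a_1 + 1/6*a_2 + 1/12*a_3 + 1/3*a_4 + 1/4*a_5

Substituting a_0 = 1 and a_5 = 0, rearrange to (I - Q) a = r where r[i] = P(i -> 0):
  [11/12, -1/6, -1/3, -1/6] . (a_1, a_2, a_3, a_4) = 1/4
  [0, 11/12, -1/6, -1/12] . (a_1, a_2, a_3, a_4) = 1/4
  [-1/12, -1/4, 3/4, 0] . (a_1, a_2, a_3, a_4) = 0
  [-1/12, -1/6, -1/12, 2/3] . (a_1, a_2, a_3, a_4) = 1/12

Solving yields:
  a_1 = 1077/2443
  a_2 = 799/2443
  a_3 = 386/2443
  a_4 = 688/2443

Starting state is 1, so the absorption probability is a_1 = 1077/2443.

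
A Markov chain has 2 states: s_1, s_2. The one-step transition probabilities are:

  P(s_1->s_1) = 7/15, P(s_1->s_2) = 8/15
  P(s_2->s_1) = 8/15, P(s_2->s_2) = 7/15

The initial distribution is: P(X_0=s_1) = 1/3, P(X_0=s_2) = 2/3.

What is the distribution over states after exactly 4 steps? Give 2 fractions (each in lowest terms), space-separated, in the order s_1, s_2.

Answer: 75937/151875 75938/151875

Derivation:
Propagating the distribution step by step (d_{t+1} = d_t * P):
d_0 = (s_1=1/3, s_2=2/3)
  d_1[s_1] = 1/3*7/15 + 2/3*8/15 = 23/45
  d_1[s_2] = 1/3*8/15 + 2/3*7/15 = 22/45
d_1 = (s_1=23/45, s_2=22/45)
  d_2[s_1] = 23/45*7/15 + 22/45*8/15 = 337/675
  d_2[s_2] = 23/45*8/15 + 22/45*7/15 = 338/675
d_2 = (s_1=337/675, s_2=338/675)
  d_3[s_1] = 337/675*7/15 + 338/675*8/15 = 5063/10125
  d_3[s_2] = 337/675*8/15 + 338/675*7/15 = 5062/10125
d_3 = (s_1=5063/10125, s_2=5062/10125)
  d_4[s_1] = 5063/10125*7/15 + 5062/10125*8/15 = 75937/151875
  d_4[s_2] = 5063/10125*8/15 + 5062/10125*7/15 = 75938/151875
d_4 = (s_1=75937/151875, s_2=75938/151875)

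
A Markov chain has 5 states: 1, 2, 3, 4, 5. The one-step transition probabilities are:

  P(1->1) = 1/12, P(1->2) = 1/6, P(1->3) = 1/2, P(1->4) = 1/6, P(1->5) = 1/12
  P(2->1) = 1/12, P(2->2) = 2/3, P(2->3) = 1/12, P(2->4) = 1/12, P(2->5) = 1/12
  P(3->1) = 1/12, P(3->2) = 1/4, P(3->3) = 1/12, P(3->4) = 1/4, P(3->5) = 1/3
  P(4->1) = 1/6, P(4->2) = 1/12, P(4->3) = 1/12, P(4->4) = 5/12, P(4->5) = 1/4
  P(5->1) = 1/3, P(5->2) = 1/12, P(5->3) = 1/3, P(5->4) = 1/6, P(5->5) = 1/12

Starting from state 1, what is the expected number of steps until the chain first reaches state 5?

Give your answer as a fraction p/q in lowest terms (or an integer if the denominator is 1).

Let h_i = expected steps to first reach 5 from state i.
Boundary: h_5 = 0.
First-step equations for the other states:
  h_1 = 1 + 1/12*h_1 + 1/6*h_2 + 1/2*h_3 + 1/6*h_4 + 1/12*h_5
  h_2 = 1 + 1/12*h_1 + 2/3*h_2 + 1/12*h_3 + 1/12*h_4 + 1/12*h_5
  h_3 = 1 + 1/12*h_1 + 1/4*h_2 + 1/12*h_3 + 1/4*h_4 + 1/3*h_5
  h_4 = 1 + 1/6*h_1 + 1/12*h_2 + 1/12*h_3 + 5/12*h_4 + 1/4*h_5

Substituting h_5 = 0 and rearranging gives the linear system (I - Q) h = 1:
  [11/12, -1/6, -1/2, -1/6] . (h_1, h_2, h_3, h_4) = 1
  [-1/12, 1/3, -1/12, -1/12] . (h_1, h_2, h_3, h_4) = 1
  [-1/12, -1/4, 11/12, -1/4] . (h_1, h_2, h_3, h_4) = 1
  [-1/6, -1/12, -1/12, 7/12] . (h_1, h_2, h_3, h_4) = 1

Solving yields:
  h_1 = 5796/965
  h_2 = 1356/193
  h_3 = 4782/965
  h_4 = 4962/965

Starting state is 1, so the expected hitting time is h_1 = 5796/965.

Answer: 5796/965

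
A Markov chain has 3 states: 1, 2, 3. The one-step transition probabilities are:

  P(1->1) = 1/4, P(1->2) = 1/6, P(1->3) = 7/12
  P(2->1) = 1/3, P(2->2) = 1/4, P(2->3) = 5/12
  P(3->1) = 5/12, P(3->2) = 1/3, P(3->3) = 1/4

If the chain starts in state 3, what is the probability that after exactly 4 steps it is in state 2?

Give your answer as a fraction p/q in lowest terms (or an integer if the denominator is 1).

Answer: 293/1152

Derivation:
Computing P^4 by repeated multiplication:
P^1 =
  1: [1/4, 1/6, 7/12]
  2: [1/3, 1/4, 5/12]
  3: [5/12, 1/3, 1/4]
P^2 =
  1: [13/36, 5/18, 13/36]
  2: [49/144, 37/144, 29/72]
  3: [23/72, 17/72, 4/9]
P^3 =
  1: [1/3, 1/4, 5/12]
  2: [65/192, 49/192, 13/32]
  3: [11/32, 25/96, 19/48]
P^4 =
  1: [49/144, 37/144, 29/72]
  2: [781/2304, 589/2304, 467/1152]
  3: [389/1152, 293/1152, 235/576]

(P^4)[3 -> 2] = 293/1152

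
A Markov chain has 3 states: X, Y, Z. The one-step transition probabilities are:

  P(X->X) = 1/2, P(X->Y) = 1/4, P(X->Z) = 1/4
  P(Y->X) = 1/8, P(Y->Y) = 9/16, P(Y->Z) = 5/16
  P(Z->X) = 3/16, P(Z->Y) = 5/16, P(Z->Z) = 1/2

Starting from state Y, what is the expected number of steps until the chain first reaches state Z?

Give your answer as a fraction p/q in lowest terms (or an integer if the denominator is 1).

Answer: 10/3

Derivation:
Let h_i = expected steps to first reach Z from state i.
Boundary: h_Z = 0.
First-step equations for the other states:
  h_X = 1 + 1/2*h_X + 1/4*h_Y + 1/4*h_Z
  h_Y = 1 + 1/8*h_X + 9/16*h_Y + 5/16*h_Z

Substituting h_Z = 0 and rearranging gives the linear system (I - Q) h = 1:
  [1/2, -1/4] . (h_X, h_Y) = 1
  [-1/8, 7/16] . (h_X, h_Y) = 1

Solving yields:
  h_X = 11/3
  h_Y = 10/3

Starting state is Y, so the expected hitting time is h_Y = 10/3.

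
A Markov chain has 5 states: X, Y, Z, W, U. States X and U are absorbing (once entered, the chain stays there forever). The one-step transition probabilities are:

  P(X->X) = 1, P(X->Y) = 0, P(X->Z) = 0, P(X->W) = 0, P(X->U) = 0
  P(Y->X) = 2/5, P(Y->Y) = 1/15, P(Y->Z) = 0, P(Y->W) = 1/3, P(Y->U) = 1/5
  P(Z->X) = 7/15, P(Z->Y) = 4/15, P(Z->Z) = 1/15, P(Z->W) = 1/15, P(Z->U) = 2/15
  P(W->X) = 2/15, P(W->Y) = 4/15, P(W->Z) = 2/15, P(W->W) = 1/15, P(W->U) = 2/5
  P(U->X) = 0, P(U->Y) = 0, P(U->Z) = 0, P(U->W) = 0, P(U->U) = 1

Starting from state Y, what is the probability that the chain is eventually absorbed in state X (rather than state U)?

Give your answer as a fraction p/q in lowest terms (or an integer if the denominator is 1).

Let a_i = P(absorbed in X | start in state i).
Boundary conditions: a_X = 1, a_U = 0.
For each transient state i, a_i = sum_j P(i->j) * a_j:
  a_Y = 2/5*a_X + 1/15*a_Y + 0*a_Z + 1/3*a_W + 1/5*a_U
  a_Z = 7/15*a_X + 4/15*a_Y + 1/15*a_Z + 1/15*a_W + 2/15*a_U
  a_W = 2/15*a_X + 4/15*a_Y + 2/15*a_Z + 1/15*a_W + 2/5*a_U

Substituting a_X = 1 and a_U = 0, rearrange to (I - Q) a = r where r[i] = P(i -> X):
  [14/15, 0, -1/3] . (a_Y, a_Z, a_W) = 2/5
  [-4/15, 14/15, -1/15] . (a_Y, a_Z, a_W) = 7/15
  [-4/15, -2/15, 14/15] . (a_Y, a_Z, a_W) = 2/15

Solving yields:
  a_Y = 687/1198
  a_Z = 415/599
  a_W = 243/599

Starting state is Y, so the absorption probability is a_Y = 687/1198.

Answer: 687/1198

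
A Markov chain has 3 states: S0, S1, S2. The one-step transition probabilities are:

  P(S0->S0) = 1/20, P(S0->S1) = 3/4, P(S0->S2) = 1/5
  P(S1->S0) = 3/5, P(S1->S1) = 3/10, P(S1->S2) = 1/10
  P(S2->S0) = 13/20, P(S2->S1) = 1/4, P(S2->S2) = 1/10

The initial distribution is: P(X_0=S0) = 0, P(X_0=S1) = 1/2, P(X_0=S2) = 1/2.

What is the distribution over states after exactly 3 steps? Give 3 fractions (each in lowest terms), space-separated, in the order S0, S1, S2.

Answer: 7431/16000 6551/16000 1009/8000

Derivation:
Propagating the distribution step by step (d_{t+1} = d_t * P):
d_0 = (S0=0, S1=1/2, S2=1/2)
  d_1[S0] = 0*1/20 + 1/2*3/5 + 1/2*13/20 = 5/8
  d_1[S1] = 0*3/4 + 1/2*3/10 + 1/2*1/4 = 11/40
  d_1[S2] = 0*1/5 + 1/2*1/10 + 1/2*1/10 = 1/10
d_1 = (S0=5/8, S1=11/40, S2=1/10)
  d_2[S0] = 5/8*1/20 + 11/40*3/5 + 1/10*13/20 = 209/800
  d_2[S1] = 5/8*3/4 + 11/40*3/10 + 1/10*1/4 = 461/800
  d_2[S2] = 5/8*1/5 + 11/40*1/10 + 1/10*1/10 = 13/80
d_2 = (S0=209/800, S1=461/800, S2=13/80)
  d_3[S0] = 209/800*1/20 + 461/800*3/5 + 13/80*13/20 = 7431/16000
  d_3[S1] = 209/800*3/4 + 461/800*3/10 + 13/80*1/4 = 6551/16000
  d_3[S2] = 209/800*1/5 + 461/800*1/10 + 13/80*1/10 = 1009/8000
d_3 = (S0=7431/16000, S1=6551/16000, S2=1009/8000)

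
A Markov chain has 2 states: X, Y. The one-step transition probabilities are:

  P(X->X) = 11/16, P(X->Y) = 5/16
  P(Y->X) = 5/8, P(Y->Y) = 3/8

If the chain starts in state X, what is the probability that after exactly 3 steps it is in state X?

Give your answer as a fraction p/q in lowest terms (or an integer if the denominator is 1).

Computing P^3 by repeated multiplication:
P^1 =
  X: [11/16, 5/16]
  Y: [5/8, 3/8]
P^2 =
  X: [171/256, 85/256]
  Y: [85/128, 43/128]
P^3 =
  X: [2731/4096, 1365/4096]
  Y: [1365/2048, 683/2048]

(P^3)[X -> X] = 2731/4096

Answer: 2731/4096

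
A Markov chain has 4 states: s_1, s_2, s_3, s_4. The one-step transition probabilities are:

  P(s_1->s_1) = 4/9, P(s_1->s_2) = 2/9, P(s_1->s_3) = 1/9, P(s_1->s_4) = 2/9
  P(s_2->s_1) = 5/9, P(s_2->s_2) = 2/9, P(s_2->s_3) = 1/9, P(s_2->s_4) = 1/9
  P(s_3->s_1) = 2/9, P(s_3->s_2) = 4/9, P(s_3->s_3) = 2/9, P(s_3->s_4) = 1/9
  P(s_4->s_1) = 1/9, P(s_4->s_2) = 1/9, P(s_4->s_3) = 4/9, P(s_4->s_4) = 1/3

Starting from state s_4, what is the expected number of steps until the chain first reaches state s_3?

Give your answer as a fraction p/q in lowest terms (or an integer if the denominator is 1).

Answer: 396/119

Derivation:
Let h_i = expected steps to first reach s_3 from state i.
Boundary: h_s_3 = 0.
First-step equations for the other states:
  h_s_1 = 1 + 4/9*h_s_1 + 2/9*h_s_2 + 1/9*h_s_3 + 2/9*h_s_4
  h_s_2 = 1 + 5/9*h_s_1 + 2/9*h_s_2 + 1/9*h_s_3 + 1/9*h_s_4
  h_s_4 = 1 + 1/9*h_s_1 + 1/9*h_s_2 + 4/9*h_s_3 + 1/3*h_s_4

Substituting h_s_3 = 0 and rearranging gives the linear system (I - Q) h = 1:
  [5/9, -2/9, -2/9] . (h_s_1, h_s_2, h_s_4) = 1
  [-5/9, 7/9, -1/9] . (h_s_1, h_s_2, h_s_4) = 1
  [-1/9, -1/9, 2/3] . (h_s_1, h_s_2, h_s_4) = 1

Solving yields:
  h_s_1 = 639/119
  h_s_2 = 666/119
  h_s_4 = 396/119

Starting state is s_4, so the expected hitting time is h_s_4 = 396/119.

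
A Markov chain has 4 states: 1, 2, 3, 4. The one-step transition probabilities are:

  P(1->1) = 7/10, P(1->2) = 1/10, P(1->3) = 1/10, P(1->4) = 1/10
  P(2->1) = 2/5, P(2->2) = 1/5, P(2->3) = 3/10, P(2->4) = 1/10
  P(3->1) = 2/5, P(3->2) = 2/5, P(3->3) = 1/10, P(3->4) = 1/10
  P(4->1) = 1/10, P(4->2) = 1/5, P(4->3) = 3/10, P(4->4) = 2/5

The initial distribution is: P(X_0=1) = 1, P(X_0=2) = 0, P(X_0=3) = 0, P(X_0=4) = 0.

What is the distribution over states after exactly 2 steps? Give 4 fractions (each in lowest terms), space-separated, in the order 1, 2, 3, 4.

Propagating the distribution step by step (d_{t+1} = d_t * P):
d_0 = (1=1, 2=0, 3=0, 4=0)
  d_1[1] = 1*7/10 + 0*2/5 + 0*2/5 + 0*1/10 = 7/10
  d_1[2] = 1*1/10 + 0*1/5 + 0*2/5 + 0*1/5 = 1/10
  d_1[3] = 1*1/10 + 0*3/10 + 0*1/10 + 0*3/10 = 1/10
  d_1[4] = 1*1/10 + 0*1/10 + 0*1/10 + 0*2/5 = 1/10
d_1 = (1=7/10, 2=1/10, 3=1/10, 4=1/10)
  d_2[1] = 7/10*7/10 + 1/10*2/5 + 1/10*2/5 + 1/10*1/10 = 29/50
  d_2[2] = 7/10*1/10 + 1/10*1/5 + 1/10*2/5 + 1/10*1/5 = 3/20
  d_2[3] = 7/10*1/10 + 1/10*3/10 + 1/10*1/10 + 1/10*3/10 = 7/50
  d_2[4] = 7/10*1/10 + 1/10*1/10 + 1/10*1/10 + 1/10*2/5 = 13/100
d_2 = (1=29/50, 2=3/20, 3=7/50, 4=13/100)

Answer: 29/50 3/20 7/50 13/100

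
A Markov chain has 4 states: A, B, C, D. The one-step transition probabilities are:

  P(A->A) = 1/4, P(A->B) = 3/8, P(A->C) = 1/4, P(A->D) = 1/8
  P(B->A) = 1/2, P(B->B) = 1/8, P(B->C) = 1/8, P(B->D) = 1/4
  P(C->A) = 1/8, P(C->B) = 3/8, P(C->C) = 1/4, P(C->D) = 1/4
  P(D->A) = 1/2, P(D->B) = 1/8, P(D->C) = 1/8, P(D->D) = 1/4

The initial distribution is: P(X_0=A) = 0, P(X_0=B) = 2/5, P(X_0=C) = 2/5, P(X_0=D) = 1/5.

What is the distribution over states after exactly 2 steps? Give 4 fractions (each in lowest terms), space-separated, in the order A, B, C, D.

Answer: 111/320 41/160 61/320 33/160

Derivation:
Propagating the distribution step by step (d_{t+1} = d_t * P):
d_0 = (A=0, B=2/5, C=2/5, D=1/5)
  d_1[A] = 0*1/4 + 2/5*1/2 + 2/5*1/8 + 1/5*1/2 = 7/20
  d_1[B] = 0*3/8 + 2/5*1/8 + 2/5*3/8 + 1/5*1/8 = 9/40
  d_1[C] = 0*1/4 + 2/5*1/8 + 2/5*1/4 + 1/5*1/8 = 7/40
  d_1[D] = 0*1/8 + 2/5*1/4 + 2/5*1/4 + 1/5*1/4 = 1/4
d_1 = (A=7/20, B=9/40, C=7/40, D=1/4)
  d_2[A] = 7/20*1/4 + 9/40*1/2 + 7/40*1/8 + 1/4*1/2 = 111/320
  d_2[B] = 7/20*3/8 + 9/40*1/8 + 7/40*3/8 + 1/4*1/8 = 41/160
  d_2[C] = 7/20*1/4 + 9/40*1/8 + 7/40*1/4 + 1/4*1/8 = 61/320
  d_2[D] = 7/20*1/8 + 9/40*1/4 + 7/40*1/4 + 1/4*1/4 = 33/160
d_2 = (A=111/320, B=41/160, C=61/320, D=33/160)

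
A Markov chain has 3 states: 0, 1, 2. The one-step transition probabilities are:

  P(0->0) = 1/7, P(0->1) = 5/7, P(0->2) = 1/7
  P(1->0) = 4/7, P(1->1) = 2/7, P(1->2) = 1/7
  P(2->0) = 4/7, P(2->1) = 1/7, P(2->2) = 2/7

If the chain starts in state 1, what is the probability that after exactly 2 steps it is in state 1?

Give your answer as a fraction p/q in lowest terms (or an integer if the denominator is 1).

Answer: 25/49

Derivation:
Computing P^2 by repeated multiplication:
P^1 =
  0: [1/7, 5/7, 1/7]
  1: [4/7, 2/7, 1/7]
  2: [4/7, 1/7, 2/7]
P^2 =
  0: [25/49, 16/49, 8/49]
  1: [16/49, 25/49, 8/49]
  2: [16/49, 24/49, 9/49]

(P^2)[1 -> 1] = 25/49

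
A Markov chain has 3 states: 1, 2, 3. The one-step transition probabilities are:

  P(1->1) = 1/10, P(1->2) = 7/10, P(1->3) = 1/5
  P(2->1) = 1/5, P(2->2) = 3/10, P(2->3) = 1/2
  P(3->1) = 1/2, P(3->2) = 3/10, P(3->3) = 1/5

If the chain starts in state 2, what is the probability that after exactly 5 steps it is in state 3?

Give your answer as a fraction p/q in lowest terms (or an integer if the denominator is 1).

Answer: 2003/6250

Derivation:
Computing P^5 by repeated multiplication:
P^1 =
  1: [1/10, 7/10, 1/5]
  2: [1/5, 3/10, 1/2]
  3: [1/2, 3/10, 1/5]
P^2 =
  1: [1/4, 17/50, 41/100]
  2: [33/100, 19/50, 29/100]
  3: [21/100, 1/2, 29/100]
P^3 =
  1: [149/500, 2/5, 151/500]
  2: [127/500, 54/125, 157/500]
  3: [133/500, 48/125, 7/20]
P^4 =
  1: [163/625, 262/625, 8/25]
  2: [168/625, 251/625, 206/625]
  3: [174/625, 254/625, 197/625]
P^5 =
  1: [1687/6250, 2527/6250, 1018/3125]
  2: [34/125, 2547/6250, 2003/6250]
  3: [1667/6250, 2571/6250, 1006/3125]

(P^5)[2 -> 3] = 2003/6250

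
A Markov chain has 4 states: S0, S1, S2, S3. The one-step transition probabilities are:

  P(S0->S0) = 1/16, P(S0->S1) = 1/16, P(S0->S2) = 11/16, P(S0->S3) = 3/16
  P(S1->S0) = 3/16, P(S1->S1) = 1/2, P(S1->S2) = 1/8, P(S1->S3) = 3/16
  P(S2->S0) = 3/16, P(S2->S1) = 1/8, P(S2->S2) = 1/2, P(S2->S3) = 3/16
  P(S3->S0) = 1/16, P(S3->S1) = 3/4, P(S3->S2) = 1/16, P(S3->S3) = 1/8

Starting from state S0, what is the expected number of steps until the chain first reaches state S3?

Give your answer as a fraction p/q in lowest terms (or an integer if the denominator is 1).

Answer: 16/3

Derivation:
Let h_i = expected steps to first reach S3 from state i.
Boundary: h_S3 = 0.
First-step equations for the other states:
  h_S0 = 1 + 1/16*h_S0 + 1/16*h_S1 + 11/16*h_S2 + 3/16*h_S3
  h_S1 = 1 + 3/16*h_S0 + 1/2*h_S1 + 1/8*h_S2 + 3/16*h_S3
  h_S2 = 1 + 3/16*h_S0 + 1/8*h_S1 + 1/2*h_S2 + 3/16*h_S3

Substituting h_S3 = 0 and rearranging gives the linear system (I - Q) h = 1:
  [15/16, -1/16, -11/16] . (h_S0, h_S1, h_S2) = 1
  [-3/16, 1/2, -1/8] . (h_S0, h_S1, h_S2) = 1
  [-3/16, -1/8, 1/2] . (h_S0, h_S1, h_S2) = 1

Solving yields:
  h_S0 = 16/3
  h_S1 = 16/3
  h_S2 = 16/3

Starting state is S0, so the expected hitting time is h_S0 = 16/3.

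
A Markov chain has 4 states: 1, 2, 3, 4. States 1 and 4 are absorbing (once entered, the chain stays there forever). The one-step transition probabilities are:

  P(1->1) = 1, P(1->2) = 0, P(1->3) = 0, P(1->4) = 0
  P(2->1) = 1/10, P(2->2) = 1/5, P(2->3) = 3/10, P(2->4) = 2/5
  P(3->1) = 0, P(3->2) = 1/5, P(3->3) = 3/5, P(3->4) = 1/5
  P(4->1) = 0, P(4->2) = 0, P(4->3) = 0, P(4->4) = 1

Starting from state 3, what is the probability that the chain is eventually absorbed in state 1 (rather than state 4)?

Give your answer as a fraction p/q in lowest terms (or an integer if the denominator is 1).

Let a_i = P(absorbed in 1 | start in state i).
Boundary conditions: a_1 = 1, a_4 = 0.
For each transient state i, a_i = sum_j P(i->j) * a_j:
  a_2 = 1/10*a_1 + 1/5*a_2 + 3/10*a_3 + 2/5*a_4
  a_3 = 0*a_1 + 1/5*a_2 + 3/5*a_3 + 1/5*a_4

Substituting a_1 = 1 and a_4 = 0, rearrange to (I - Q) a = r where r[i] = P(i -> 1):
  [4/5, -3/10] . (a_2, a_3) = 1/10
  [-1/5, 2/5] . (a_2, a_3) = 0

Solving yields:
  a_2 = 2/13
  a_3 = 1/13

Starting state is 3, so the absorption probability is a_3 = 1/13.

Answer: 1/13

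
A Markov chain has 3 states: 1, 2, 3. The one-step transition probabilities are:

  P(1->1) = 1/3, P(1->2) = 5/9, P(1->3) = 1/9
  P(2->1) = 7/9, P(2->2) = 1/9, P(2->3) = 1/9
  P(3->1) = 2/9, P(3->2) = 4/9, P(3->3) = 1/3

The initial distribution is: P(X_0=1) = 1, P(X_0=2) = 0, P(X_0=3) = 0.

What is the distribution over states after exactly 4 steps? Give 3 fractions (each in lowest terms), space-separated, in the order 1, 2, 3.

Answer: 364/729 2350/6561 935/6561

Derivation:
Propagating the distribution step by step (d_{t+1} = d_t * P):
d_0 = (1=1, 2=0, 3=0)
  d_1[1] = 1*1/3 + 0*7/9 + 0*2/9 = 1/3
  d_1[2] = 1*5/9 + 0*1/9 + 0*4/9 = 5/9
  d_1[3] = 1*1/9 + 0*1/9 + 0*1/3 = 1/9
d_1 = (1=1/3, 2=5/9, 3=1/9)
  d_2[1] = 1/3*1/3 + 5/9*7/9 + 1/9*2/9 = 46/81
  d_2[2] = 1/3*5/9 + 5/9*1/9 + 1/9*4/9 = 8/27
  d_2[3] = 1/3*1/9 + 5/9*1/9 + 1/9*1/3 = 11/81
d_2 = (1=46/81, 2=8/27, 3=11/81)
  d_3[1] = 46/81*1/3 + 8/27*7/9 + 11/81*2/9 = 328/729
  d_3[2] = 46/81*5/9 + 8/27*1/9 + 11/81*4/9 = 298/729
  d_3[3] = 46/81*1/9 + 8/27*1/9 + 11/81*1/3 = 103/729
d_3 = (1=328/729, 2=298/729, 3=103/729)
  d_4[1] = 328/729*1/3 + 298/729*7/9 + 103/729*2/9 = 364/729
  d_4[2] = 328/729*5/9 + 298/729*1/9 + 103/729*4/9 = 2350/6561
  d_4[3] = 328/729*1/9 + 298/729*1/9 + 103/729*1/3 = 935/6561
d_4 = (1=364/729, 2=2350/6561, 3=935/6561)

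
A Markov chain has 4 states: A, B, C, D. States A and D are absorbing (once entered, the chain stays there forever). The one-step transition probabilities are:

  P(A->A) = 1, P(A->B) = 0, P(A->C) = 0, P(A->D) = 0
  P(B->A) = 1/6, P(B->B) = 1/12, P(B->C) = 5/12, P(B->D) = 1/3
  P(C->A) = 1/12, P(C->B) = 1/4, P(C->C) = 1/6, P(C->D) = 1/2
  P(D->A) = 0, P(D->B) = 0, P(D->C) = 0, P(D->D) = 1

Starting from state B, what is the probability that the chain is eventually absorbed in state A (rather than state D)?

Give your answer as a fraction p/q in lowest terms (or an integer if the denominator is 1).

Answer: 5/19

Derivation:
Let a_i = P(absorbed in A | start in state i).
Boundary conditions: a_A = 1, a_D = 0.
For each transient state i, a_i = sum_j P(i->j) * a_j:
  a_B = 1/6*a_A + 1/12*a_B + 5/12*a_C + 1/3*a_D
  a_C = 1/12*a_A + 1/4*a_B + 1/6*a_C + 1/2*a_D

Substituting a_A = 1 and a_D = 0, rearrange to (I - Q) a = r where r[i] = P(i -> A):
  [11/12, -5/12] . (a_B, a_C) = 1/6
  [-1/4, 5/6] . (a_B, a_C) = 1/12

Solving yields:
  a_B = 5/19
  a_C = 17/95

Starting state is B, so the absorption probability is a_B = 5/19.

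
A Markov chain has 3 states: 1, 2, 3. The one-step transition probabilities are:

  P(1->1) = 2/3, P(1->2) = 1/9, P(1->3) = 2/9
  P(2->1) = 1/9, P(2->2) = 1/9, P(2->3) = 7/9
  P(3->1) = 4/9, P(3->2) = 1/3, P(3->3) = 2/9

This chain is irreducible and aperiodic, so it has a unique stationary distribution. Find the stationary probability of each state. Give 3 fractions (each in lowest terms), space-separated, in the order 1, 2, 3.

The stationary distribution satisfies pi = pi * P, i.e.:
  pi_1 = 2/3*pi_1 + 1/9*pi_2 + 4/9*pi_3
  pi_2 = 1/9*pi_1 + 1/9*pi_2 + 1/3*pi_3
  pi_3 = 2/9*pi_1 + 7/9*pi_2 + 2/9*pi_3
with normalization: pi_1 + pi_2 + pi_3 = 1.

Using the first 2 balance equations plus normalization, the linear system A*pi = b is:
  [-1/3, 1/9, 4/9] . pi = 0
  [1/9, -8/9, 1/3] . pi = 0
  [1, 1, 1] . pi = 1

Solving yields:
  pi_1 = 35/71
  pi_2 = 13/71
  pi_3 = 23/71

Verification (pi * P):
  35/71*2/3 + 13/71*1/9 + 23/71*4/9 = 35/71 = pi_1  (ok)
  35/71*1/9 + 13/71*1/9 + 23/71*1/3 = 13/71 = pi_2  (ok)
  35/71*2/9 + 13/71*7/9 + 23/71*2/9 = 23/71 = pi_3  (ok)

Answer: 35/71 13/71 23/71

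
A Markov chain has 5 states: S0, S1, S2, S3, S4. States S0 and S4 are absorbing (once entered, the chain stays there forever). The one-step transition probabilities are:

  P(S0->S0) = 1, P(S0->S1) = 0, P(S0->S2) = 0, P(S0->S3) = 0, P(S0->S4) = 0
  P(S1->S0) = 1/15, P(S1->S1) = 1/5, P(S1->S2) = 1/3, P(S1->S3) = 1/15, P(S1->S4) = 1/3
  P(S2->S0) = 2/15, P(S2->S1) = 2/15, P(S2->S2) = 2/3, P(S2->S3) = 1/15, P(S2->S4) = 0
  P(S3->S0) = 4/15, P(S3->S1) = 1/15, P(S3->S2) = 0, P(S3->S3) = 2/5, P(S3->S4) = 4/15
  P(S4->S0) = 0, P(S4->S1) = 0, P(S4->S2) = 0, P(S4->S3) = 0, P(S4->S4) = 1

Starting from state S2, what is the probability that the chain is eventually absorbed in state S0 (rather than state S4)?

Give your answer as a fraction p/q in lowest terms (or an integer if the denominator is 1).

Let a_i = P(absorbed in S0 | start in state i).
Boundary conditions: a_S0 = 1, a_S4 = 0.
For each transient state i, a_i = sum_j P(i->j) * a_j:
  a_S1 = 1/15*a_S0 + 1/5*a_S1 + 1/3*a_S2 + 1/15*a_S3 + 1/3*a_S4
  a_S2 = 2/15*a_S0 + 2/15*a_S1 + 2/3*a_S2 + 1/15*a_S3 + 0*a_S4
  a_S3 = 4/15*a_S0 + 1/15*a_S1 + 0*a_S2 + 2/5*a_S3 + 4/15*a_S4

Substituting a_S0 = 1 and a_S4 = 0, rearrange to (I - Q) a = r where r[i] = P(i -> S0):
  [4/5, -1/3, -1/15] . (a_S1, a_S2, a_S3) = 1/15
  [-2/15, 1/3, -1/15] . (a_S1, a_S2, a_S3) = 2/15
  [-1/15, 0, 3/5] . (a_S1, a_S2, a_S3) = 4/15

Solving yields:
  a_S1 = 35/88
  a_S2 = 289/440
  a_S3 = 43/88

Starting state is S2, so the absorption probability is a_S2 = 289/440.

Answer: 289/440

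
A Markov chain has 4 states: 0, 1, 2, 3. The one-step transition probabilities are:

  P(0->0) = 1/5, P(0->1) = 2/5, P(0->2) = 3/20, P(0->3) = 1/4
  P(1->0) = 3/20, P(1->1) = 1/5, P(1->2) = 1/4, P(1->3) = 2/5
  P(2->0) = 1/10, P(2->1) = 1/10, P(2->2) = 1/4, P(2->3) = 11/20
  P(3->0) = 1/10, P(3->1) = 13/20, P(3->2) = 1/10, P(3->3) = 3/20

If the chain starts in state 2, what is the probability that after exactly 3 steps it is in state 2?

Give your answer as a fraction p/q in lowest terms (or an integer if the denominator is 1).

Computing P^3 by repeated multiplication:
P^1 =
  0: [1/5, 2/5, 3/20, 1/4]
  1: [3/20, 1/5, 1/4, 2/5]
  2: [1/10, 1/10, 1/4, 11/20]
  3: [1/10, 13/20, 1/10, 3/20]
P^2 =
  0: [7/50, 27/80, 77/400, 33/100]
  1: [1/8, 77/200, 7/40, 63/200]
  2: [23/200, 177/400, 63/400, 57/200]
  3: [57/400, 111/400, 87/400, 29/80]
P^3 =
  0: [1047/8000, 1429/4000, 373/2000, 2603/8000]
  1: [527/4000, 1397/4000, 761/4000, 263/800]
  2: [1069/8000, 671/2000, 783/4000, 2681/8000]
  3: [41/320, 2959/8000, 1451/8000, 513/1600]

(P^3)[2 -> 2] = 783/4000

Answer: 783/4000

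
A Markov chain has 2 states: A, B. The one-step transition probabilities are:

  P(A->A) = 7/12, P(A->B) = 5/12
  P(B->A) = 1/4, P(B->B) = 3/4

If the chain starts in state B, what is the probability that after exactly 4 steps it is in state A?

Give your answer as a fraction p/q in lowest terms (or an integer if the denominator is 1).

Answer: 10/27

Derivation:
Computing P^4 by repeated multiplication:
P^1 =
  A: [7/12, 5/12]
  B: [1/4, 3/4]
P^2 =
  A: [4/9, 5/9]
  B: [1/3, 2/3]
P^3 =
  A: [43/108, 65/108]
  B: [13/36, 23/36]
P^4 =
  A: [31/81, 50/81]
  B: [10/27, 17/27]

(P^4)[B -> A] = 10/27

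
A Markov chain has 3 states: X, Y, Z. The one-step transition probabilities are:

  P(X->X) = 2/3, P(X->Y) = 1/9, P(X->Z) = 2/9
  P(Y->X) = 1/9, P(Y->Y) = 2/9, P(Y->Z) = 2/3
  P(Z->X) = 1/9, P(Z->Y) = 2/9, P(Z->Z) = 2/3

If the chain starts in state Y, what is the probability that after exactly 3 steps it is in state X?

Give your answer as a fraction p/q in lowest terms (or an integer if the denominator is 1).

Answer: 151/729

Derivation:
Computing P^3 by repeated multiplication:
P^1 =
  X: [2/3, 1/9, 2/9]
  Y: [1/9, 2/9, 2/3]
  Z: [1/9, 2/9, 2/3]
P^2 =
  X: [13/27, 4/27, 10/27]
  Y: [14/81, 17/81, 50/81]
  Z: [14/81, 17/81, 50/81]
P^3 =
  X: [92/243, 41/243, 110/243]
  Y: [151/729, 148/729, 430/729]
  Z: [151/729, 148/729, 430/729]

(P^3)[Y -> X] = 151/729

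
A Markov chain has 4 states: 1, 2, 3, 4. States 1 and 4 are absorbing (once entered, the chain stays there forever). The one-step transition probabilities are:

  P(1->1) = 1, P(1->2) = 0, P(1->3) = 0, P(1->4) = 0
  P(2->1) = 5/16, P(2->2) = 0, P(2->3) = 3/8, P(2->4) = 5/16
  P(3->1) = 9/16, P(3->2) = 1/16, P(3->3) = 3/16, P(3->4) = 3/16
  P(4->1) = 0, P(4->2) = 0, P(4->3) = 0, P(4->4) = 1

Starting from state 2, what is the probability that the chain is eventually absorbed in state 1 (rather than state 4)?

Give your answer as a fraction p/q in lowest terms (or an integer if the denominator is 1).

Let a_i = P(absorbed in 1 | start in state i).
Boundary conditions: a_1 = 1, a_4 = 0.
For each transient state i, a_i = sum_j P(i->j) * a_j:
  a_2 = 5/16*a_1 + 0*a_2 + 3/8*a_3 + 5/16*a_4
  a_3 = 9/16*a_1 + 1/16*a_2 + 3/16*a_3 + 3/16*a_4

Substituting a_1 = 1 and a_4 = 0, rearrange to (I - Q) a = r where r[i] = P(i -> 1):
  [1, -3/8] . (a_2, a_3) = 5/16
  [-1/16, 13/16] . (a_2, a_3) = 9/16

Solving yields:
  a_2 = 119/202
  a_3 = 149/202

Starting state is 2, so the absorption probability is a_2 = 119/202.

Answer: 119/202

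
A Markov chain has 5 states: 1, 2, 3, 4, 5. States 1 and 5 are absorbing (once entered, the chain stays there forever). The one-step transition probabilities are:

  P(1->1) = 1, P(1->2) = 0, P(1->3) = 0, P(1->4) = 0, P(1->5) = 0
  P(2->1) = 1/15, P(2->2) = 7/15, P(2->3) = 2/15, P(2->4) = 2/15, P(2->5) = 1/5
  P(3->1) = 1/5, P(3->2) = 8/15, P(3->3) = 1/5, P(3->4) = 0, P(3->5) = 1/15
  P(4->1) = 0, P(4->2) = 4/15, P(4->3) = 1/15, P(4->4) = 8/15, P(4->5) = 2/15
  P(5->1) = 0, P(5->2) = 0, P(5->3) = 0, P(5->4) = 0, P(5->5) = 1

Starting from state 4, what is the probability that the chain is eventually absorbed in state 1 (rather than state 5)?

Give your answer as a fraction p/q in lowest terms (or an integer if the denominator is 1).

Let a_i = P(absorbed in 1 | start in state i).
Boundary conditions: a_1 = 1, a_5 = 0.
For each transient state i, a_i = sum_j P(i->j) * a_j:
  a_2 = 1/15*a_1 + 7/15*a_2 + 2/15*a_3 + 2/15*a_4 + 1/5*a_5
  a_3 = 1/5*a_1 + 8/15*a_2 + 1/5*a_3 + 0*a_4 + 1/15*a_5
  a_4 = 0*a_1 + 4/15*a_2 + 1/15*a_3 + 8/15*a_4 + 2/15*a_5

Substituting a_1 = 1 and a_5 = 0, rearrange to (I - Q) a = r where r[i] = P(i -> 1):
  [8/15, -2/15, -2/15] . (a_2, a_3, a_4) = 1/15
  [-8/15, 4/5, 0] . (a_2, a_3, a_4) = 1/5
  [-4/15, -1/15, 7/15] . (a_2, a_3, a_4) = 0

Solving yields:
  a_2 = 33/112
  a_3 = 25/56
  a_4 = 13/56

Starting state is 4, so the absorption probability is a_4 = 13/56.

Answer: 13/56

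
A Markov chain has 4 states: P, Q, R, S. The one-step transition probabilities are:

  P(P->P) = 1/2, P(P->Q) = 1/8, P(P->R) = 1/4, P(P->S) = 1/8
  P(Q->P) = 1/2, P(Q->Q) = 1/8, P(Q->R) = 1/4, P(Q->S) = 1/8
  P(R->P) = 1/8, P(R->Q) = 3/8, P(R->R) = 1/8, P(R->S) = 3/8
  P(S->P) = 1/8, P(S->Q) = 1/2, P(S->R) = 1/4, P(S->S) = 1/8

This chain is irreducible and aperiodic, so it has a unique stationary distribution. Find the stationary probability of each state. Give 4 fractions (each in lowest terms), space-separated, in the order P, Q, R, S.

The stationary distribution satisfies pi = pi * P, i.e.:
  pi_P = 1/2*pi_P + 1/2*pi_Q + 1/8*pi_R + 1/8*pi_S
  pi_Q = 1/8*pi_P + 1/8*pi_Q + 3/8*pi_R + 1/2*pi_S
  pi_R = 1/4*pi_P + 1/4*pi_Q + 1/8*pi_R + 1/4*pi_S
  pi_S = 1/8*pi_P + 1/8*pi_Q + 3/8*pi_R + 1/8*pi_S
with normalization: pi_P + pi_Q + pi_R + pi_S = 1.

Using the first 3 balance equations plus normalization, the linear system A*pi = b is:
  [-1/2, 1/2, 1/8, 1/8] . pi = 0
  [1/8, -7/8, 3/8, 1/2] . pi = 0
  [1/4, 1/4, -7/8, 1/4] . pi = 0
  [1, 1, 1, 1] . pi = 1

Solving yields:
  pi_P = 67/192
  pi_Q = 143/576
  pi_R = 2/9
  pi_S = 13/72

Verification (pi * P):
  67/192*1/2 + 143/576*1/2 + 2/9*1/8 + 13/72*1/8 = 67/192 = pi_P  (ok)
  67/192*1/8 + 143/576*1/8 + 2/9*3/8 + 13/72*1/2 = 143/576 = pi_Q  (ok)
  67/192*1/4 + 143/576*1/4 + 2/9*1/8 + 13/72*1/4 = 2/9 = pi_R  (ok)
  67/192*1/8 + 143/576*1/8 + 2/9*3/8 + 13/72*1/8 = 13/72 = pi_S  (ok)

Answer: 67/192 143/576 2/9 13/72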